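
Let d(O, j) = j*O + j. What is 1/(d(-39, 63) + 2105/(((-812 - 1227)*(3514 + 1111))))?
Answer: -1886075/4515263971 ≈ -0.00041771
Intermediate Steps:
d(O, j) = j + O*j (d(O, j) = O*j + j = j + O*j)
1/(d(-39, 63) + 2105/(((-812 - 1227)*(3514 + 1111)))) = 1/(63*(1 - 39) + 2105/(((-812 - 1227)*(3514 + 1111)))) = 1/(63*(-38) + 2105/((-2039*4625))) = 1/(-2394 + 2105/(-9430375)) = 1/(-2394 + 2105*(-1/9430375)) = 1/(-2394 - 421/1886075) = 1/(-4515263971/1886075) = -1886075/4515263971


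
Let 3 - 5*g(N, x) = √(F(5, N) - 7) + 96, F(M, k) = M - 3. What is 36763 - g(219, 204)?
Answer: 183908/5 + I*√5/5 ≈ 36782.0 + 0.44721*I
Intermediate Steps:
F(M, k) = -3 + M
g(N, x) = -93/5 - I*√5/5 (g(N, x) = ⅗ - (√((-3 + 5) - 7) + 96)/5 = ⅗ - (√(2 - 7) + 96)/5 = ⅗ - (√(-5) + 96)/5 = ⅗ - (I*√5 + 96)/5 = ⅗ - (96 + I*√5)/5 = ⅗ + (-96/5 - I*√5/5) = -93/5 - I*√5/5)
36763 - g(219, 204) = 36763 - (-93/5 - I*√5/5) = 36763 + (93/5 + I*√5/5) = 183908/5 + I*√5/5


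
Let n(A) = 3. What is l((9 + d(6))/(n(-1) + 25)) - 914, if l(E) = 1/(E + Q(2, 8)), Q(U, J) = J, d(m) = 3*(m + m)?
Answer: -245838/269 ≈ -913.90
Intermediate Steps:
d(m) = 6*m (d(m) = 3*(2*m) = 6*m)
l(E) = 1/(8 + E) (l(E) = 1/(E + 8) = 1/(8 + E))
l((9 + d(6))/(n(-1) + 25)) - 914 = 1/(8 + (9 + 6*6)/(3 + 25)) - 914 = 1/(8 + (9 + 36)/28) - 914 = 1/(8 + 45*(1/28)) - 914 = 1/(8 + 45/28) - 914 = 1/(269/28) - 914 = 28/269 - 914 = -245838/269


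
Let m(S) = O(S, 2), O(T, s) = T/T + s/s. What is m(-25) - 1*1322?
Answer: -1320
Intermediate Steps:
O(T, s) = 2 (O(T, s) = 1 + 1 = 2)
m(S) = 2
m(-25) - 1*1322 = 2 - 1*1322 = 2 - 1322 = -1320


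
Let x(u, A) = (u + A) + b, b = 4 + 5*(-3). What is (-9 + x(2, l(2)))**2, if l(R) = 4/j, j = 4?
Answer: 289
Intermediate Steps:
l(R) = 1 (l(R) = 4/4 = 4*(1/4) = 1)
b = -11 (b = 4 - 15 = -11)
x(u, A) = -11 + A + u (x(u, A) = (u + A) - 11 = (A + u) - 11 = -11 + A + u)
(-9 + x(2, l(2)))**2 = (-9 + (-11 + 1 + 2))**2 = (-9 - 8)**2 = (-17)**2 = 289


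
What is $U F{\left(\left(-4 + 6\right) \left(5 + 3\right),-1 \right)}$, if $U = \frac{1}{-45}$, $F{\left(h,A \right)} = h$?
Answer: $- \frac{16}{45} \approx -0.35556$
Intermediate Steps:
$U = - \frac{1}{45} \approx -0.022222$
$U F{\left(\left(-4 + 6\right) \left(5 + 3\right),-1 \right)} = - \frac{\left(-4 + 6\right) \left(5 + 3\right)}{45} = - \frac{2 \cdot 8}{45} = \left(- \frac{1}{45}\right) 16 = - \frac{16}{45}$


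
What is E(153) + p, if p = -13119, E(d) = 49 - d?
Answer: -13223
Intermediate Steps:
E(153) + p = (49 - 1*153) - 13119 = (49 - 153) - 13119 = -104 - 13119 = -13223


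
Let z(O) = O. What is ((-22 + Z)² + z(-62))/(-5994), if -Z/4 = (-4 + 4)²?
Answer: -211/2997 ≈ -0.070404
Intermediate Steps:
Z = 0 (Z = -4*(-4 + 4)² = -4*0² = -4*0 = 0)
((-22 + Z)² + z(-62))/(-5994) = ((-22 + 0)² - 62)/(-5994) = ((-22)² - 62)*(-1/5994) = (484 - 62)*(-1/5994) = 422*(-1/5994) = -211/2997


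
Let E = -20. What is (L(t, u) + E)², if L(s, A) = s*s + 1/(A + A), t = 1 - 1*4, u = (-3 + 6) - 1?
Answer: 1849/16 ≈ 115.56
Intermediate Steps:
u = 2 (u = 3 - 1 = 2)
t = -3 (t = 1 - 4 = -3)
L(s, A) = s² + 1/(2*A)
(L(t, u) + E)² = (((-3)² + (½)/2) - 20)² = ((9 + (½)*(½)) - 20)² = ((9 + ¼) - 20)² = (37/4 - 20)² = (-43/4)² = 1849/16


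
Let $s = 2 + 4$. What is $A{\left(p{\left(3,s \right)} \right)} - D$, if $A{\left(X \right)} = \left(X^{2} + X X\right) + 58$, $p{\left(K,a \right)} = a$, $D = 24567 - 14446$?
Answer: $-9991$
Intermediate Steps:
$s = 6$
$D = 10121$
$A{\left(X \right)} = 58 + 2 X^{2}$ ($A{\left(X \right)} = \left(X^{2} + X^{2}\right) + 58 = 2 X^{2} + 58 = 58 + 2 X^{2}$)
$A{\left(p{\left(3,s \right)} \right)} - D = \left(58 + 2 \cdot 6^{2}\right) - 10121 = \left(58 + 2 \cdot 36\right) - 10121 = \left(58 + 72\right) - 10121 = 130 - 10121 = -9991$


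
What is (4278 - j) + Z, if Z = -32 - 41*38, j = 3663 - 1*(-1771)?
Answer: -2746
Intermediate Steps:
j = 5434 (j = 3663 + 1771 = 5434)
Z = -1590 (Z = -32 - 1558 = -1590)
(4278 - j) + Z = (4278 - 1*5434) - 1590 = (4278 - 5434) - 1590 = -1156 - 1590 = -2746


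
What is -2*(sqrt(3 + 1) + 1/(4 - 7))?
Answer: -10/3 ≈ -3.3333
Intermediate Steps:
-2*(sqrt(3 + 1) + 1/(4 - 7)) = -2*(sqrt(4) + 1/(-3)) = -2*(2 - 1/3) = -2*5/3 = -10/3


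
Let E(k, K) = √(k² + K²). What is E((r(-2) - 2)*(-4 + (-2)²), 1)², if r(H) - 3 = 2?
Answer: 1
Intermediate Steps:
r(H) = 5 (r(H) = 3 + 2 = 5)
E(k, K) = √(K² + k²)
E((r(-2) - 2)*(-4 + (-2)²), 1)² = (√(1² + ((5 - 2)*(-4 + (-2)²))²))² = (√(1 + (3*(-4 + 4))²))² = (√(1 + (3*0)²))² = (√(1 + 0²))² = (√(1 + 0))² = (√1)² = 1² = 1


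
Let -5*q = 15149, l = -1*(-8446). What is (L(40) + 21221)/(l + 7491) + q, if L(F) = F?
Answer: -241323308/79685 ≈ -3028.5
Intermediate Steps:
l = 8446
q = -15149/5 (q = -1/5*15149 = -15149/5 ≈ -3029.8)
(L(40) + 21221)/(l + 7491) + q = (40 + 21221)/(8446 + 7491) - 15149/5 = 21261/15937 - 15149/5 = -241323308/79685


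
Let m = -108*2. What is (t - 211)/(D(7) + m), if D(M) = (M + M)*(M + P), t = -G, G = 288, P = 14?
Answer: -499/78 ≈ -6.3974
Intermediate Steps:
m = -216
t = -288 (t = -1*288 = -288)
D(M) = 2*M*(14 + M) (D(M) = (M + M)*(M + 14) = (2*M)*(14 + M) = 2*M*(14 + M))
(t - 211)/(D(7) + m) = (-288 - 211)/(2*7*(14 + 7) - 216) = -499/(2*7*21 - 216) = -499/(294 - 216) = -499/78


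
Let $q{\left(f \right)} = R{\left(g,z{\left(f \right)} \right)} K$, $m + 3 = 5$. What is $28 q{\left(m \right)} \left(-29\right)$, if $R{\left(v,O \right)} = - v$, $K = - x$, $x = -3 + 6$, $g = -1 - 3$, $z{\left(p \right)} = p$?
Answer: $9744$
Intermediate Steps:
$g = -4$ ($g = -1 - 3 = -4$)
$x = 3$
$m = 2$ ($m = -3 + 5 = 2$)
$K = -3$ ($K = \left(-1\right) 3 = -3$)
$q{\left(f \right)} = -12$ ($q{\left(f \right)} = \left(-1\right) \left(-4\right) \left(-3\right) = 4 \left(-3\right) = -12$)
$28 q{\left(m \right)} \left(-29\right) = 28 \left(-12\right) \left(-29\right) = \left(-336\right) \left(-29\right) = 9744$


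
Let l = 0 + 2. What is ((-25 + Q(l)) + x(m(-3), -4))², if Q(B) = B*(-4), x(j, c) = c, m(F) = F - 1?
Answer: 1369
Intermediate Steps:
m(F) = -1 + F
l = 2
Q(B) = -4*B
((-25 + Q(l)) + x(m(-3), -4))² = ((-25 - 4*2) - 4)² = ((-25 - 8) - 4)² = (-33 - 4)² = (-37)² = 1369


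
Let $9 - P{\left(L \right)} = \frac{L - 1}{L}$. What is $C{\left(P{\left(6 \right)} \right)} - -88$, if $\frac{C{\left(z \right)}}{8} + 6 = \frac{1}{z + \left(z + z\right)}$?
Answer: $\frac{1976}{49} \approx 40.327$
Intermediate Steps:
$P{\left(L \right)} = 9 - \frac{-1 + L}{L}$ ($P{\left(L \right)} = 9 - \frac{L - 1}{L} = 9 - \frac{-1 + L}{L}$)
$C{\left(z \right)} = -48 + \frac{8}{3 z}$ ($C{\left(z \right)} = -48 + \frac{8}{z + \left(z + z\right)} = -48 + \frac{8}{z + 2 z} = -48 + \frac{8}{3 z}$)
$C{\left(P{\left(6 \right)} \right)} - -88 = \left(-48 + \frac{8}{3 \left(8 + \frac{1}{6}\right)}\right) - -88 = \left(-48 + \frac{8}{3 \left(8 + \frac{1}{6}\right)}\right) + 88 = \left(-48 + \frac{8}{3 \cdot \frac{49}{6}}\right) + 88 = \left(-48 + \frac{8}{3} \cdot \frac{6}{49}\right) + 88 = \left(-48 + \frac{16}{49}\right) + 88 = - \frac{2336}{49} + 88 = \frac{1976}{49}$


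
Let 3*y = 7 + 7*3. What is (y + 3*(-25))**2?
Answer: 38809/9 ≈ 4312.1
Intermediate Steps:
y = 28/3 (y = (7 + 7*3)/3 = (7 + 21)/3 = (1/3)*28 = 28/3 ≈ 9.3333)
(y + 3*(-25))**2 = (28/3 + 3*(-25))**2 = (28/3 - 75)**2 = (-197/3)**2 = 38809/9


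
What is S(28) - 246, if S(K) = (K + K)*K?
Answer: 1322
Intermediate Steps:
S(K) = 2*K² (S(K) = (2*K)*K = 2*K²)
S(28) - 246 = 2*28² - 246 = 2*784 - 246 = 1568 - 246 = 1322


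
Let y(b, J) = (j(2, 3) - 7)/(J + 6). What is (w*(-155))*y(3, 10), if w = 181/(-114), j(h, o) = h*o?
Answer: -28055/1824 ≈ -15.381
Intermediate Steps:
w = -181/114 (w = 181*(-1/114) = -181/114 ≈ -1.5877)
y(b, J) = -1/(6 + J) (y(b, J) = (2*3 - 7)/(J + 6) = (6 - 7)/(6 + J) = -1/(6 + J))
(w*(-155))*y(3, 10) = (-181/114*(-155))*(-1/(6 + 10)) = 28055*(-1/16)/114 = 28055*(-1*1/16)/114 = (28055/114)*(-1/16) = -28055/1824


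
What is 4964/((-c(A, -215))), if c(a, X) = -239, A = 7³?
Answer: 4964/239 ≈ 20.770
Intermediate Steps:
A = 343
4964/((-c(A, -215))) = 4964/((-1*(-239))) = 4964/239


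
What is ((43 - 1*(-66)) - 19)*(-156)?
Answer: -14040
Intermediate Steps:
((43 - 1*(-66)) - 19)*(-156) = ((43 + 66) - 19)*(-156) = (109 - 19)*(-156) = 90*(-156) = -14040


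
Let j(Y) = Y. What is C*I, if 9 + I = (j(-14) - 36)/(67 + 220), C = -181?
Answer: 476573/287 ≈ 1660.5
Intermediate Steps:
I = -2633/287 (I = -9 + (-14 - 36)/(67 + 220) = -9 - 50/287 = -2633/287 ≈ -9.1742)
C*I = -181*(-2633/287) = 476573/287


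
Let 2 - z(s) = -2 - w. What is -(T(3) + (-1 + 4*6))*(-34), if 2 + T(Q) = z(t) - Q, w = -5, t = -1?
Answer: 578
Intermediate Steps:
z(s) = -1 (z(s) = 2 - (-2 - 1*(-5)) = 2 - (-2 + 5) = 2 - 1*3 = 2 - 3 = -1)
T(Q) = -3 - Q (T(Q) = -2 + (-1 - Q) = -3 - Q)
-(T(3) + (-1 + 4*6))*(-34) = -((-3 - 1*3) + (-1 + 4*6))*(-34) = -((-3 - 3) + (-1 + 24))*(-34) = -(-6 + 23)*(-34) = -17*(-34) = -1*(-578) = 578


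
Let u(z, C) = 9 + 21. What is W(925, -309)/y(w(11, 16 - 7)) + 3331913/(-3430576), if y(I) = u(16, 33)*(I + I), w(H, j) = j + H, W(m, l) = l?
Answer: -52691079/42882200 ≈ -1.2287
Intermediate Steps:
w(H, j) = H + j
u(z, C) = 30
y(I) = 60*I (y(I) = 30*(I + I) = 30*(2*I) = 60*I)
W(925, -309)/y(w(11, 16 - 7)) + 3331913/(-3430576) = -309*1/(60*(11 + (16 - 7))) + 3331913/(-3430576) = -309*1/(60*(11 + 9)) + 3331913*(-1/3430576) = -309/(60*20) - 3331913/3430576 = -309/1200 - 3331913/3430576 = -309*1/1200 - 3331913/3430576 = -103/400 - 3331913/3430576 = -52691079/42882200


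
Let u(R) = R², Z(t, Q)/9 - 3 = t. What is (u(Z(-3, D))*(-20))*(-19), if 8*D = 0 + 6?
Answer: 0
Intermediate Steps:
D = ¾ (D = (0 + 6)/8 = (⅛)*6 = ¾ ≈ 0.75000)
Z(t, Q) = 27 + 9*t
(u(Z(-3, D))*(-20))*(-19) = ((27 + 9*(-3))²*(-20))*(-19) = ((27 - 27)²*(-20))*(-19) = (0²*(-20))*(-19) = (0*(-20))*(-19) = 0*(-19) = 0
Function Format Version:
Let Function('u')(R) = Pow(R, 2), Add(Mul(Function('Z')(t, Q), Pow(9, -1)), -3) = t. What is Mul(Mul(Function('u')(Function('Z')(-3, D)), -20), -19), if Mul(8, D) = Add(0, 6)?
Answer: 0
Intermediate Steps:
D = Rational(3, 4) (D = Mul(Rational(1, 8), Add(0, 6)) = Mul(Rational(1, 8), 6) = Rational(3, 4) ≈ 0.75000)
Function('Z')(t, Q) = Add(27, Mul(9, t))
Mul(Mul(Function('u')(Function('Z')(-3, D)), -20), -19) = Mul(Mul(Pow(Add(27, Mul(9, -3)), 2), -20), -19) = Mul(Mul(Pow(Add(27, -27), 2), -20), -19) = Mul(Mul(Pow(0, 2), -20), -19) = Mul(Mul(0, -20), -19) = Mul(0, -19) = 0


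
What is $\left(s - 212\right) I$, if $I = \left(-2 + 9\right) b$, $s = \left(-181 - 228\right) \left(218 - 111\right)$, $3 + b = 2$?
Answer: $307825$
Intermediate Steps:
$b = -1$ ($b = -3 + 2 = -1$)
$s = -43763$ ($s = \left(-409\right) 107 = -43763$)
$I = -7$ ($I = \left(-2 + 9\right) \left(-1\right) = 7 \left(-1\right) = -7$)
$\left(s - 212\right) I = \left(-43763 - 212\right) \left(-7\right) = \left(-43975\right) \left(-7\right) = 307825$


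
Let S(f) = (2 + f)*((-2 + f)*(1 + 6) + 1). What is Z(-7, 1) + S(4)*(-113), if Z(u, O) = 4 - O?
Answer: -10167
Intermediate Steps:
S(f) = (-13 + 7*f)*(2 + f) (S(f) = (2 + f)*((-2 + f)*7 + 1) = (2 + f)*((-14 + 7*f) + 1) = (2 + f)*(-13 + 7*f) = (-13 + 7*f)*(2 + f))
Z(-7, 1) + S(4)*(-113) = (4 - 1*1) + (-26 + 4 + 7*4**2)*(-113) = (4 - 1) + (-26 + 4 + 7*16)*(-113) = 3 + (-26 + 4 + 112)*(-113) = 3 + 90*(-113) = 3 - 10170 = -10167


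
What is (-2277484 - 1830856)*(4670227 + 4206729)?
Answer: -36469553413040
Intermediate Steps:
(-2277484 - 1830856)*(4670227 + 4206729) = -4108340*8876956 = -36469553413040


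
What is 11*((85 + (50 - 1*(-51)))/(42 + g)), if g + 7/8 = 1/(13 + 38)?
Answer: 834768/16787 ≈ 49.727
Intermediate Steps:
g = -349/408 (g = -7/8 + 1/(13 + 38) = -7/8 + 1/51 = -349/408 ≈ -0.85539)
11*((85 + (50 - 1*(-51)))/(42 + g)) = 11*((85 + (50 - 1*(-51)))/(42 - 349/408)) = 11*((85 + (50 + 51))/(16787/408)) = 11*((85 + 101)*(408/16787)) = 11*(186*(408/16787)) = 11*(75888/16787) = 834768/16787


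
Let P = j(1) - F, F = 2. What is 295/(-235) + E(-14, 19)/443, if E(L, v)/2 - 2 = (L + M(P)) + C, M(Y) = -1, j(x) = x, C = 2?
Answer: -27171/20821 ≈ -1.3050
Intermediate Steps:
P = -1 (P = 1 - 1*2 = 1 - 2 = -1)
E(L, v) = 6 + 2*L (E(L, v) = 4 + 2*((L - 1) + 2) = 4 + 2*((-1 + L) + 2) = 4 + 2*(1 + L) = 4 + (2 + 2*L) = 6 + 2*L)
295/(-235) + E(-14, 19)/443 = 295/(-235) + (6 + 2*(-14))/443 = 295*(-1/235) + (6 - 28)*(1/443) = -59/47 - 22*1/443 = -59/47 - 22/443 = -27171/20821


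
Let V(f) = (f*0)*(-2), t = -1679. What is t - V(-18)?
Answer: -1679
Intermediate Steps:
V(f) = 0 (V(f) = 0*(-2) = 0)
t - V(-18) = -1679 - 1*0 = -1679 + 0 = -1679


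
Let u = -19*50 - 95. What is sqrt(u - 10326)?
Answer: I*sqrt(11371) ≈ 106.63*I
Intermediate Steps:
u = -1045 (u = -950 - 95 = -1045)
sqrt(u - 10326) = sqrt(-1045 - 10326) = sqrt(-11371) = I*sqrt(11371)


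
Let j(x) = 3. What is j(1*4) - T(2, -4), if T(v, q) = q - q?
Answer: 3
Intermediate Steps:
T(v, q) = 0
j(1*4) - T(2, -4) = 3 - 1*0 = 3 + 0 = 3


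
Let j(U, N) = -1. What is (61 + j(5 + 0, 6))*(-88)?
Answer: -5280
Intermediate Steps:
(61 + j(5 + 0, 6))*(-88) = (61 - 1)*(-88) = 60*(-88) = -5280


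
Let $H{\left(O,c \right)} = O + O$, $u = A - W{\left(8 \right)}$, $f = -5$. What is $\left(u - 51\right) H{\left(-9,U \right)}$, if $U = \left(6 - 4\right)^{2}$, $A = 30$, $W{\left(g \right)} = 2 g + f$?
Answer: $576$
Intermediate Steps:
$W{\left(g \right)} = -5 + 2 g$ ($W{\left(g \right)} = 2 g - 5 = -5 + 2 g$)
$U = 4$ ($U = 2^{2} = 4$)
$u = 19$ ($u = 30 - \left(-5 + 2 \cdot 8\right) = 30 - \left(-5 + 16\right) = 30 - 11 = 19$)
$H{\left(O,c \right)} = 2 O$
$\left(u - 51\right) H{\left(-9,U \right)} = \left(19 - 51\right) 2 \left(-9\right) = \left(-32\right) \left(-18\right) = 576$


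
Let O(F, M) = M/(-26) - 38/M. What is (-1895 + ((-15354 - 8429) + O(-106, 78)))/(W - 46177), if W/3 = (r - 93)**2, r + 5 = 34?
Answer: 1001578/1321671 ≈ 0.75781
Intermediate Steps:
r = 29 (r = -5 + 34 = 29)
O(F, M) = -38/M - M/26 (O(F, M) = M*(-1/26) - 38/M = -M/26 - 38/M = -38/M - M/26)
W = 12288 (W = 3*(29 - 93)**2 = 3*(-64)**2 = 3*4096 = 12288)
(-1895 + ((-15354 - 8429) + O(-106, 78)))/(W - 46177) = (-1895 + ((-15354 - 8429) + (-38/78 - 1/26*78)))/(12288 - 46177) = (-1895 + (-23783 + (-38*1/78 - 3)))/(-33889) = (-1895 + (-23783 + (-19/39 - 3)))*(-1/33889) = (-1895 + (-23783 - 136/39))*(-1/33889) = (-1895 - 927673/39)*(-1/33889) = -1001578/39*(-1/33889) = 1001578/1321671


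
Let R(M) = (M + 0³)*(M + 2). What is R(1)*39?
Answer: 117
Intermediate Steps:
R(M) = M*(2 + M) (R(M) = (M + 0)*(2 + M) = M*(2 + M))
R(1)*39 = (1*(2 + 1))*39 = (1*3)*39 = 3*39 = 117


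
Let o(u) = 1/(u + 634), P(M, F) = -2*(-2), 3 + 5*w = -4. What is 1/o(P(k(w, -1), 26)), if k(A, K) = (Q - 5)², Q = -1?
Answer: 638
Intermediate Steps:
w = -7/5 (w = -⅗ + (⅕)*(-4) = -⅗ - ⅘ = -7/5 ≈ -1.4000)
k(A, K) = 36 (k(A, K) = (-1 - 5)² = (-6)² = 36)
P(M, F) = 4
o(u) = 1/(634 + u)
1/o(P(k(w, -1), 26)) = 1/(1/(634 + 4)) = 1/(1/638) = 638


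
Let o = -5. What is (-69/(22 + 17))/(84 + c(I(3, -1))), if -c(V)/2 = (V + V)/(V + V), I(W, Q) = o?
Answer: -23/1066 ≈ -0.021576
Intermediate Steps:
I(W, Q) = -5
c(V) = -2 (c(V) = -2*(V + V)/(V + V) = -2*2*V/(2*V) = -2*2*V*1/(2*V) = -2*1 = -2)
(-69/(22 + 17))/(84 + c(I(3, -1))) = (-69/(22 + 17))/(84 - 2) = -69/39/82 = -69*1/39*(1/82) = -23/13*1/82 = -23/1066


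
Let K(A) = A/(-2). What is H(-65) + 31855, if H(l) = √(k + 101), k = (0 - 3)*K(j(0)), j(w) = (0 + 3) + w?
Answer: 31855 + √422/2 ≈ 31865.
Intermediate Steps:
j(w) = 3 + w
K(A) = -A/2 (K(A) = A*(-½) = -A/2)
k = 9/2 (k = (0 - 3)*(-(3 + 0)/2) = -(-3)*3/2 = -3*(-3/2) = 9/2 ≈ 4.5000)
H(l) = √422/2 (H(l) = √(9/2 + 101) = √(211/2) = √422/2)
H(-65) + 31855 = √422/2 + 31855 = 31855 + √422/2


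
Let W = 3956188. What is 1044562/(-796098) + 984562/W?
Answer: -837168952645/787378338606 ≈ -1.0632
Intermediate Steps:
1044562/(-796098) + 984562/W = 1044562/(-796098) + 984562/3956188 = 1044562*(-1/796098) + 984562*(1/3956188) = -522281/398049 + 492281/1978094 = -837168952645/787378338606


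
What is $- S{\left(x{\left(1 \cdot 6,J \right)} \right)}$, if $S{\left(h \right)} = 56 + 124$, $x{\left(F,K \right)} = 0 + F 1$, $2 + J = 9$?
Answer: $-180$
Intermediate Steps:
$J = 7$ ($J = -2 + 9 = 7$)
$x{\left(F,K \right)} = F$ ($x{\left(F,K \right)} = 0 + F = F$)
$S{\left(h \right)} = 180$
$- S{\left(x{\left(1 \cdot 6,J \right)} \right)} = \left(-1\right) 180 = -180$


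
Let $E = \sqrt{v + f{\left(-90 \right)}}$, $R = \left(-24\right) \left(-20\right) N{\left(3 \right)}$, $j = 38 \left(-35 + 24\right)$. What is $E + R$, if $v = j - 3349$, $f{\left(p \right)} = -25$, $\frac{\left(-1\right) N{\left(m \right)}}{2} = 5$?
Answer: $-4800 + 4 i \sqrt{237} \approx -4800.0 + 61.579 i$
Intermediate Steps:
$j = -418$ ($j = 38 \left(-11\right) = -418$)
$N{\left(m \right)} = -10$ ($N{\left(m \right)} = \left(-2\right) 5 = -10$)
$R = -4800$ ($R = \left(-24\right) \left(-20\right) \left(-10\right) = 480 \left(-10\right) = -4800$)
$v = -3767$ ($v = -418 - 3349 = -3767$)
$E = 4 i \sqrt{237}$ ($E = \sqrt{-3767 - 25} = \sqrt{-3792} = 4 i \sqrt{237} \approx 61.579 i$)
$E + R = 4 i \sqrt{237} - 4800 = -4800 + 4 i \sqrt{237}$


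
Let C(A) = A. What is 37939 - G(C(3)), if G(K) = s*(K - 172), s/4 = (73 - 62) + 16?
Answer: 56191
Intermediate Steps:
s = 108 (s = 4*((73 - 62) + 16) = 4*(11 + 16) = 4*27 = 108)
G(K) = -18576 + 108*K (G(K) = 108*(K - 172) = 108*(-172 + K) = -18576 + 108*K)
37939 - G(C(3)) = 37939 - (-18576 + 108*3) = 37939 - (-18576 + 324) = 37939 - 1*(-18252) = 37939 + 18252 = 56191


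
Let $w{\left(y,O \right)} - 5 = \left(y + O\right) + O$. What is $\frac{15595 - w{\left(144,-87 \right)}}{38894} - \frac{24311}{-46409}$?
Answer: $\frac{835230307}{902515823} \approx 0.92545$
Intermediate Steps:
$w{\left(y,O \right)} = 5 + y + 2 O$ ($w{\left(y,O \right)} = 5 + \left(\left(y + O\right) + O\right) = 5 + \left(\left(O + y\right) + O\right) = 5 + \left(y + 2 O\right) = 5 + y + 2 O$)
$\frac{15595 - w{\left(144,-87 \right)}}{38894} - \frac{24311}{-46409} = \frac{15595 - \left(5 + 144 + 2 \left(-87\right)\right)}{38894} - \frac{24311}{-46409} = \left(15595 - \left(5 + 144 - 174\right)\right) \frac{1}{38894} - - \frac{24311}{46409} = \left(15595 - -25\right) \frac{1}{38894} + \frac{24311}{46409} = \left(15595 + 25\right) \frac{1}{38894} + \frac{24311}{46409} = 15620 \cdot \frac{1}{38894} + \frac{24311}{46409} = \frac{7810}{19447} + \frac{24311}{46409} = \frac{835230307}{902515823}$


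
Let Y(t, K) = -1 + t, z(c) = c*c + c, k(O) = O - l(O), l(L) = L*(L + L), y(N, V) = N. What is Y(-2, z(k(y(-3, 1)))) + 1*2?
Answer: -1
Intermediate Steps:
l(L) = 2*L**2 (l(L) = L*(2*L) = 2*L**2)
k(O) = O - 2*O**2
z(c) = c + c**2 (z(c) = c**2 + c = c + c**2)
Y(-2, z(k(y(-3, 1)))) + 1*2 = (-1 - 2) + 1*2 = -3 + 2 = -1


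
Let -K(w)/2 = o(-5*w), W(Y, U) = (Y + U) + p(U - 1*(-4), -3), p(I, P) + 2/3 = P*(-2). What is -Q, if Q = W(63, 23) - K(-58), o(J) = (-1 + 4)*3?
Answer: -328/3 ≈ -109.33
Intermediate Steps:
p(I, P) = -⅔ - 2*P (p(I, P) = -⅔ + P*(-2) = -⅔ - 2*P)
W(Y, U) = 16/3 + U + Y (W(Y, U) = (Y + U) + (-⅔ - 2*(-3)) = (U + Y) + (-⅔ + 6) = (U + Y) + 16/3 = 16/3 + U + Y)
o(J) = 9 (o(J) = 3*3 = 9)
K(w) = -18 (K(w) = -2*9 = -18)
Q = 328/3 (Q = (16/3 + 23 + 63) - 1*(-18) = 274/3 + 18 = 328/3 ≈ 109.33)
-Q = -1*328/3 = -328/3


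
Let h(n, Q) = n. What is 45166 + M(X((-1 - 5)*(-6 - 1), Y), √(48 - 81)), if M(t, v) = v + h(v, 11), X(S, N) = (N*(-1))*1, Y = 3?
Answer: 45166 + 2*I*√33 ≈ 45166.0 + 11.489*I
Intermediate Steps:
X(S, N) = -N (X(S, N) = -N*1 = -N)
M(t, v) = 2*v (M(t, v) = v + v = 2*v)
45166 + M(X((-1 - 5)*(-6 - 1), Y), √(48 - 81)) = 45166 + 2*√(48 - 81) = 45166 + 2*√(-33) = 45166 + 2*(I*√33) = 45166 + 2*I*√33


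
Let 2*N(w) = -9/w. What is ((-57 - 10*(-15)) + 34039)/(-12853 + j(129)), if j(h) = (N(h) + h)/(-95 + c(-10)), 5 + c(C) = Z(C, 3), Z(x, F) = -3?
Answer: -302341256/113862965 ≈ -2.6553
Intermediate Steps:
c(C) = -8 (c(C) = -5 - 3 = -8)
N(w) = -9/(2*w) (N(w) = (-9/w)/2 = -9/(2*w))
j(h) = -h/103 + 9/(206*h) (j(h) = (-9/(2*h) + h)/(-95 - 8) = (h - 9/(2*h))/(-103) = (h - 9/(2*h))*(-1/103) = -h/103 + 9/(206*h))
((-57 - 10*(-15)) + 34039)/(-12853 + j(129)) = ((-57 - 10*(-15)) + 34039)/(-12853 + (-1/103*129 + (9/206)/129)) = ((-57 + 150) + 34039)/(-12853 + (-129/103 + (9/206)*(1/129))) = (93 + 34039)/(-12853 + (-129/103 + 3/8858)) = 34132/(-12853 - 11091/8858) = 34132/(-113862965/8858) = 34132*(-8858/113862965) = -302341256/113862965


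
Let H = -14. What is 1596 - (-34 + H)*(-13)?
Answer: 972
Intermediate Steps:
1596 - (-34 + H)*(-13) = 1596 - (-34 - 14)*(-13) = 1596 - (-48)*(-13) = 1596 - 1*624 = 1596 - 624 = 972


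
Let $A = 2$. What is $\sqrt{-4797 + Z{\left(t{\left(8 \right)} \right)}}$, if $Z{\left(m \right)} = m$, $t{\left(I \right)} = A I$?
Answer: $i \sqrt{4781} \approx 69.145 i$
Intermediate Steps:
$t{\left(I \right)} = 2 I$
$\sqrt{-4797 + Z{\left(t{\left(8 \right)} \right)}} = \sqrt{-4797 + 2 \cdot 8} = \sqrt{-4797 + 16} = \sqrt{-4781} = i \sqrt{4781}$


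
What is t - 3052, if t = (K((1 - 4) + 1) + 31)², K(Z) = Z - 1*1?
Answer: -2268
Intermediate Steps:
K(Z) = -1 + Z (K(Z) = Z - 1 = -1 + Z)
t = 784 (t = ((-1 + ((1 - 4) + 1)) + 31)² = ((-1 + (-3 + 1)) + 31)² = ((-1 - 2) + 31)² = (-3 + 31)² = 28² = 784)
t - 3052 = 784 - 3052 = -2268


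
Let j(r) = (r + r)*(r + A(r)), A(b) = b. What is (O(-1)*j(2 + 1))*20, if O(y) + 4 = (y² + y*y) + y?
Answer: -2160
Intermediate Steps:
j(r) = 4*r² (j(r) = (r + r)*(r + r) = (2*r)*(2*r) = 4*r²)
O(y) = -4 + y + 2*y² (O(y) = -4 + ((y² + y*y) + y) = -4 + ((y² + y²) + y) = -4 + (2*y² + y) = -4 + (y + 2*y²) = -4 + y + 2*y²)
(O(-1)*j(2 + 1))*20 = ((-4 - 1 + 2*(-1)²)*(4*(2 + 1)²))*20 = ((-4 - 1 + 2*1)*(4*3²))*20 = ((-4 - 1 + 2)*(4*9))*20 = -3*36*20 = -108*20 = -2160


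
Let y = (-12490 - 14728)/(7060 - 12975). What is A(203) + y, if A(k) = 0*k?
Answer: 27218/5915 ≈ 4.6015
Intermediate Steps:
y = 27218/5915 (y = -27218/(-5915) = -27218*(-1/5915) = 27218/5915 ≈ 4.6015)
A(k) = 0
A(203) + y = 0 + 27218/5915 = 27218/5915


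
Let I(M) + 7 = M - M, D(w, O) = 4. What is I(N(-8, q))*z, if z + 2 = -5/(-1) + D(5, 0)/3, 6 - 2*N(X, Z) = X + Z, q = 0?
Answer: -91/3 ≈ -30.333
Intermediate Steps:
N(X, Z) = 3 - X/2 - Z/2 (N(X, Z) = 3 - (X + Z)/2 = 3 + (-X/2 - Z/2) = 3 - X/2 - Z/2)
z = 13/3 (z = -2 + (-5/(-1) + 4/3) = -2 + (-5*(-1) + 4*(1/3)) = -2 + (5 + 4/3) = -2 + 19/3 = 13/3 ≈ 4.3333)
I(M) = -7 (I(M) = -7 + (M - M) = -7 + 0 = -7)
I(N(-8, q))*z = -7*13/3 = -91/3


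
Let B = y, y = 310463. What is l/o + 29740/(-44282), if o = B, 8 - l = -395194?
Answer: 4133582672/6873961283 ≈ 0.60134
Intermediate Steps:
l = 395202 (l = 8 - 1*(-395194) = 8 + 395194 = 395202)
B = 310463
o = 310463
l/o + 29740/(-44282) = 395202/310463 + 29740/(-44282) = 395202*(1/310463) + 29740*(-1/44282) = 395202/310463 - 14870/22141 = 4133582672/6873961283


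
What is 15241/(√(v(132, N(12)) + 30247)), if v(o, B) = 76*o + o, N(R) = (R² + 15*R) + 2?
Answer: 15241*√40411/40411 ≈ 75.817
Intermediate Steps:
N(R) = 2 + R² + 15*R
v(o, B) = 77*o
15241/(√(v(132, N(12)) + 30247)) = 15241/(√(77*132 + 30247)) = 15241/(√(10164 + 30247)) = 15241/(√40411) = 15241*(√40411/40411) = 15241*√40411/40411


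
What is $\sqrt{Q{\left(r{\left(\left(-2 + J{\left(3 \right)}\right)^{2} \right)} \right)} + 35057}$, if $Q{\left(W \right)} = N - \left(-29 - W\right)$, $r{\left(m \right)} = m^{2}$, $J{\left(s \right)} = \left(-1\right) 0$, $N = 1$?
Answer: $\sqrt{35103} \approx 187.36$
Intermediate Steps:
$J{\left(s \right)} = 0$
$Q{\left(W \right)} = 30 + W$ ($Q{\left(W \right)} = 1 - \left(-29 - W\right) = 1 + \left(29 + W\right) = 30 + W$)
$\sqrt{Q{\left(r{\left(\left(-2 + J{\left(3 \right)}\right)^{2} \right)} \right)} + 35057} = \sqrt{\left(30 + \left(\left(-2 + 0\right)^{2}\right)^{2}\right) + 35057} = \sqrt{\left(30 + \left(\left(-2\right)^{2}\right)^{2}\right) + 35057} = \sqrt{\left(30 + 4^{2}\right) + 35057} = \sqrt{\left(30 + 16\right) + 35057} = \sqrt{46 + 35057} = \sqrt{35103}$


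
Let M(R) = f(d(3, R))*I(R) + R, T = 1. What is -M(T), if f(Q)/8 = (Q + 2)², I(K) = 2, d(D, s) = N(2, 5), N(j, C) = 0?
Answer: -65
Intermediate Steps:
d(D, s) = 0
f(Q) = 8*(2 + Q)² (f(Q) = 8*(Q + 2)² = 8*(2 + Q)²)
M(R) = 64 + R (M(R) = (8*(2 + 0)²)*2 + R = (8*2²)*2 + R = (8*4)*2 + R = 32*2 + R = 64 + R)
-M(T) = -(64 + 1) = -1*65 = -65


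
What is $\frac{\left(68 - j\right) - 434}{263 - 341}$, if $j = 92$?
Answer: $\frac{229}{39} \approx 5.8718$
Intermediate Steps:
$\frac{\left(68 - j\right) - 434}{263 - 341} = \frac{\left(68 - 92\right) - 434}{263 - 341} = \frac{\left(68 - 92\right) - 434}{-78} = \left(-24 - 434\right) \left(- \frac{1}{78}\right) = \left(-458\right) \left(- \frac{1}{78}\right) = \frac{229}{39}$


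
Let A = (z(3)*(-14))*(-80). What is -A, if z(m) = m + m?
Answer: -6720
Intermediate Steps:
z(m) = 2*m
A = 6720 (A = ((2*3)*(-14))*(-80) = (6*(-14))*(-80) = -84*(-80) = 6720)
-A = -1*6720 = -6720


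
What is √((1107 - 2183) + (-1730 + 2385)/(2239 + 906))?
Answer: I*√425627317/629 ≈ 32.799*I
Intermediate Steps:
√((1107 - 2183) + (-1730 + 2385)/(2239 + 906)) = √(-1076 + 655/3145) = √(-1076 + 655*(1/3145)) = √(-1076 + 131/629) = √(-676673/629) = I*√425627317/629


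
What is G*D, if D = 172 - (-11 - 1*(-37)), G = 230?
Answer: 33580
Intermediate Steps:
D = 146 (D = 172 - (-11 + 37) = 172 - 1*26 = 172 - 26 = 146)
G*D = 230*146 = 33580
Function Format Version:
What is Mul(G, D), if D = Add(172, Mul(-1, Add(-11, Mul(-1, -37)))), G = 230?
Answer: 33580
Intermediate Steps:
D = 146 (D = Add(172, Mul(-1, Add(-11, 37))) = Add(172, Mul(-1, 26)) = Add(172, -26) = 146)
Mul(G, D) = Mul(230, 146) = 33580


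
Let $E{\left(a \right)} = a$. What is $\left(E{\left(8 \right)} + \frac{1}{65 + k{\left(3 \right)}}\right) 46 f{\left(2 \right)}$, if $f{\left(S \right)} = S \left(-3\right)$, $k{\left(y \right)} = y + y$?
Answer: $- \frac{157044}{71} \approx -2211.9$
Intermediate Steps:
$k{\left(y \right)} = 2 y$
$f{\left(S \right)} = - 3 S$
$\left(E{\left(8 \right)} + \frac{1}{65 + k{\left(3 \right)}}\right) 46 f{\left(2 \right)} = \left(8 + \frac{1}{65 + 2 \cdot 3}\right) 46 \left(\left(-3\right) 2\right) = \left(8 + \frac{1}{65 + 6}\right) 46 \left(-6\right) = \left(8 + \frac{1}{71}\right) 46 \left(-6\right) = \frac{569}{71} \cdot 46 \left(-6\right) = \frac{26174}{71} \left(-6\right) = - \frac{157044}{71}$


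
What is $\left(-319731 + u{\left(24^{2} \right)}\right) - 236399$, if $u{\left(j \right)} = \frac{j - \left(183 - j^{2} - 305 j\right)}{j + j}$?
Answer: $- \frac{213384637}{384} \approx -5.5569 \cdot 10^{5}$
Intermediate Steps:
$u{\left(j \right)} = \frac{-183 + j^{2} + 306 j}{2 j}$ ($u{\left(j \right)} = \frac{j + \left(-183 + j^{2} + 305 j\right)}{2 j} = \left(-183 + j^{2} + 306 j\right) \frac{1}{2 j} = \frac{-183 + j^{2} + 306 j}{2 j}$)
$\left(-319731 + u{\left(24^{2} \right)}\right) - 236399 = \left(-319731 + \frac{-183 + 24^{2} \left(306 + 24^{2}\right)}{2 \cdot 24^{2}}\right) - 236399 = \left(-319731 + \frac{-183 + 576 \left(306 + 576\right)}{2 \cdot 576}\right) - 236399 = \left(-319731 + \frac{1}{2} \cdot \frac{1}{576} \left(-183 + 576 \cdot 882\right)\right) - 236399 = \left(-319731 + \frac{1}{2} \cdot \frac{1}{576} \left(-183 + 508032\right)\right) - 236399 = \left(-319731 + \frac{1}{2} \cdot \frac{1}{576} \cdot 507849\right) - 236399 = \left(-319731 + \frac{169283}{384}\right) - 236399 = - \frac{122607421}{384} - 236399 = - \frac{213384637}{384}$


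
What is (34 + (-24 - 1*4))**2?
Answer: 36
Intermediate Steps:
(34 + (-24 - 1*4))**2 = (34 + (-24 - 4))**2 = (34 - 28)**2 = 6**2 = 36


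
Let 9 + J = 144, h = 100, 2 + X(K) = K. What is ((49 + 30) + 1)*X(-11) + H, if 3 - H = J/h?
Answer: -20767/20 ≈ -1038.3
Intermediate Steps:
X(K) = -2 + K
J = 135 (J = -9 + 144 = 135)
H = 33/20 (H = 3 - 135/100 = 3 - 1*27/20 = 3 - 27/20 = 33/20 ≈ 1.6500)
((49 + 30) + 1)*X(-11) + H = ((49 + 30) + 1)*(-2 - 11) + 33/20 = (79 + 1)*(-13) + 33/20 = 80*(-13) + 33/20 = -1040 + 33/20 = -20767/20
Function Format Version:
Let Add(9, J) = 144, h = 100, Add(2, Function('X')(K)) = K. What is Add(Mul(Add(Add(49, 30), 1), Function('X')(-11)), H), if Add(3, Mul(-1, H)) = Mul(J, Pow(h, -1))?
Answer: Rational(-20767, 20) ≈ -1038.3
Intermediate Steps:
Function('X')(K) = Add(-2, K)
J = 135 (J = Add(-9, 144) = 135)
H = Rational(33, 20) (H = Add(3, Mul(-1, Mul(135, Pow(100, -1)))) = Add(3, Mul(-1, Mul(135, Rational(1, 100)))) = Add(3, Mul(-1, Rational(27, 20))) = Add(3, Rational(-27, 20)) = Rational(33, 20) ≈ 1.6500)
Add(Mul(Add(Add(49, 30), 1), Function('X')(-11)), H) = Add(Mul(Add(Add(49, 30), 1), Add(-2, -11)), Rational(33, 20)) = Add(Mul(Add(79, 1), -13), Rational(33, 20)) = Add(Mul(80, -13), Rational(33, 20)) = Add(-1040, Rational(33, 20)) = Rational(-20767, 20)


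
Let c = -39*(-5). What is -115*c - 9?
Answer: -22434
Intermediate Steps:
c = 195
-115*c - 9 = -115*195 - 9 = -22425 - 9 = -22434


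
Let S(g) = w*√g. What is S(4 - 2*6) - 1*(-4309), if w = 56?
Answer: 4309 + 112*I*√2 ≈ 4309.0 + 158.39*I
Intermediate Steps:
S(g) = 56*√g
S(4 - 2*6) - 1*(-4309) = 56*√(4 - 2*6) - 1*(-4309) = 56*√(4 - 12) + 4309 = 56*√(-8) + 4309 = 56*(2*I*√2) + 4309 = 112*I*√2 + 4309 = 4309 + 112*I*√2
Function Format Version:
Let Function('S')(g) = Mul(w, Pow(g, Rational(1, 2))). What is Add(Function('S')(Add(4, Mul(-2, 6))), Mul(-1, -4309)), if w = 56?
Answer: Add(4309, Mul(112, I, Pow(2, Rational(1, 2)))) ≈ Add(4309.0, Mul(158.39, I))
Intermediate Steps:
Function('S')(g) = Mul(56, Pow(g, Rational(1, 2)))
Add(Function('S')(Add(4, Mul(-2, 6))), Mul(-1, -4309)) = Add(Mul(56, Pow(Add(4, Mul(-2, 6)), Rational(1, 2))), Mul(-1, -4309)) = Add(Mul(56, Pow(Add(4, -12), Rational(1, 2))), 4309) = Add(Mul(56, Pow(-8, Rational(1, 2))), 4309) = Add(Mul(56, Mul(2, I, Pow(2, Rational(1, 2)))), 4309) = Add(Mul(112, I, Pow(2, Rational(1, 2))), 4309) = Add(4309, Mul(112, I, Pow(2, Rational(1, 2))))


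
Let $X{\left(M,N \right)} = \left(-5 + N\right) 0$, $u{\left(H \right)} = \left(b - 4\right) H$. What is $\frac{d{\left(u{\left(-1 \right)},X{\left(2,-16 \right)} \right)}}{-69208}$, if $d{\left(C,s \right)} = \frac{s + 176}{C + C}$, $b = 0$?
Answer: $- \frac{11}{34604} \approx -0.00031788$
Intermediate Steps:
$u{\left(H \right)} = - 4 H$ ($u{\left(H \right)} = \left(0 - 4\right) H = - 4 H$)
$X{\left(M,N \right)} = 0$
$d{\left(C,s \right)} = \frac{176 + s}{2 C}$
$\frac{d{\left(u{\left(-1 \right)},X{\left(2,-16 \right)} \right)}}{-69208} = \frac{\frac{1}{2} \frac{1}{\left(-4\right) \left(-1\right)} \left(176 + 0\right)}{-69208} = \frac{1}{2} \cdot \frac{1}{4} \cdot 176 \left(- \frac{1}{69208}\right) = 22 \left(- \frac{1}{69208}\right) = - \frac{11}{34604}$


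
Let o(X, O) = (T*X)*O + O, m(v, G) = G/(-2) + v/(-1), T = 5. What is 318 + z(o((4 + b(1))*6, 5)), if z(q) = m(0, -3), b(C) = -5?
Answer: 639/2 ≈ 319.50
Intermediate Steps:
m(v, G) = -v - G/2 (m(v, G) = G*(-½) + v*(-1) = -G/2 - v = -v - G/2)
o(X, O) = O + 5*O*X (o(X, O) = (5*X)*O + O = 5*O*X + O = O + 5*O*X)
z(q) = 3/2 (z(q) = -1*0 - ½*(-3) = 0 + 3/2 = 3/2)
318 + z(o((4 + b(1))*6, 5)) = 318 + 3/2 = 639/2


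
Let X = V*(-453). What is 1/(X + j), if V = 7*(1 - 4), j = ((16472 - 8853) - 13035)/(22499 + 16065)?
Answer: 9641/91713479 ≈ 0.00010512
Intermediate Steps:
j = -1354/9641 (j = (7619 - 13035)/38564 = -5416*1/38564 = -1354/9641 ≈ -0.14044)
V = -21 (V = 7*(-3) = -21)
X = 9513 (X = -21*(-453) = 9513)
1/(X + j) = 1/(9513 - 1354/9641) = 1/(91713479/9641) = 9641/91713479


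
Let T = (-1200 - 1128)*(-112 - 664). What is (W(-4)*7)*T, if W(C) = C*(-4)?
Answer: 202331136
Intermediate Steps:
W(C) = -4*C
T = 1806528 (T = -2328*(-776) = 1806528)
(W(-4)*7)*T = (-4*(-4)*7)*1806528 = (16*7)*1806528 = 112*1806528 = 202331136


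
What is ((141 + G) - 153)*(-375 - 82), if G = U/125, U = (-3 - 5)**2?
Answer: 656252/125 ≈ 5250.0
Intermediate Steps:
U = 64 (U = (-8)**2 = 64)
G = 64/125 ≈ 0.51200
((141 + G) - 153)*(-375 - 82) = ((141 + 64/125) - 153)*(-375 - 82) = (17689/125 - 153)*(-457) = -1436/125*(-457) = 656252/125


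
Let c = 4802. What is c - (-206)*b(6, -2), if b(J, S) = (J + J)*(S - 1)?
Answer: -2614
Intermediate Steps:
b(J, S) = 2*J*(-1 + S) (b(J, S) = (2*J)*(-1 + S) = 2*J*(-1 + S))
c - (-206)*b(6, -2) = 4802 - (-206)*2*6*(-1 - 2) = 4802 - (-206)*2*6*(-3) = 4802 - (-206)*(-36) = 4802 - 1*7416 = 4802 - 7416 = -2614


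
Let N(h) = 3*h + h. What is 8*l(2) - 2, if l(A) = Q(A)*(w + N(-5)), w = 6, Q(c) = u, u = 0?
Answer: -2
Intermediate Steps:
Q(c) = 0
N(h) = 4*h
l(A) = 0 (l(A) = 0*(6 + 4*(-5)) = 0*(6 - 20) = 0*(-14) = 0)
8*l(2) - 2 = 8*0 - 2 = 0 - 2 = -2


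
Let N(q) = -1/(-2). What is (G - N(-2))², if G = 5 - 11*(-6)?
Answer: 19881/4 ≈ 4970.3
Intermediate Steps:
N(q) = ½ (N(q) = -½*(-1) = ½)
G = 71 (G = 5 + 66 = 71)
(G - N(-2))² = (71 - 1*½)² = (71 - ½)² = (141/2)² = 19881/4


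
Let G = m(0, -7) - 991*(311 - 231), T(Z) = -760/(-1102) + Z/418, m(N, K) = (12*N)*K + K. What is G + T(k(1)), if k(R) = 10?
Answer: -480554182/6061 ≈ -79286.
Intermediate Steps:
m(N, K) = K + 12*K*N (m(N, K) = 12*K*N + K = K + 12*K*N)
T(Z) = 20/29 + Z/418 (T(Z) = -760*(-1/1102) + Z*(1/418) = 20/29 + Z/418)
G = -79287 (G = -7*(1 + 12*0) - 991*(311 - 231) = -7*(1 + 0) - 991*80 = -7*1 - 79280 = -7 - 79280 = -79287)
G + T(k(1)) = -79287 + (20/29 + (1/418)*10) = -79287 + (20/29 + 5/209) = -79287 + 4325/6061 = -480554182/6061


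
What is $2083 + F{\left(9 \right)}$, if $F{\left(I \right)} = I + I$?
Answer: $2101$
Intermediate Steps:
$F{\left(I \right)} = 2 I$
$2083 + F{\left(9 \right)} = 2083 + 2 \cdot 9 = 2083 + 18 = 2101$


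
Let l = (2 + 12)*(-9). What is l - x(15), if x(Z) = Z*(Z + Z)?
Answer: -576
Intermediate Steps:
x(Z) = 2*Z² (x(Z) = Z*(2*Z) = 2*Z²)
l = -126 (l = 14*(-9) = -126)
l - x(15) = -126 - 2*15² = -126 - 2*225 = -126 - 1*450 = -126 - 450 = -576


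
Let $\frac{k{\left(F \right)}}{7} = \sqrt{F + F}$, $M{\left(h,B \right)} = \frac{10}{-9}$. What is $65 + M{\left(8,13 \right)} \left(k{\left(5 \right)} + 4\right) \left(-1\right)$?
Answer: $\frac{625}{9} + \frac{70 \sqrt{10}}{9} \approx 94.04$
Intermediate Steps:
$M{\left(h,B \right)} = - \frac{10}{9}$ ($M{\left(h,B \right)} = 10 \left(- \frac{1}{9}\right) = - \frac{10}{9}$)
$k{\left(F \right)} = 7 \sqrt{2} \sqrt{F}$ ($k{\left(F \right)} = 7 \sqrt{F + F} = 7 \sqrt{2 F} = 7 \sqrt{2} \sqrt{F}$)
$65 + M{\left(8,13 \right)} \left(k{\left(5 \right)} + 4\right) \left(-1\right) = 65 - \frac{10 \left(7 \sqrt{2} \sqrt{5} + 4\right) \left(-1\right)}{9} = 65 - \frac{10 \left(7 \sqrt{10} + 4\right) \left(-1\right)}{9} = 65 - \frac{10 \left(4 + 7 \sqrt{10}\right) \left(-1\right)}{9} = 65 - \frac{10 \left(-4 - 7 \sqrt{10}\right)}{9} = 65 + \left(\frac{40}{9} + \frac{70 \sqrt{10}}{9}\right) = \frac{625}{9} + \frac{70 \sqrt{10}}{9}$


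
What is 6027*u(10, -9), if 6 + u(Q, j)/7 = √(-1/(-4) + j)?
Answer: -253134 + 42189*I*√35/2 ≈ -2.5313e+5 + 1.248e+5*I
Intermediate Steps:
u(Q, j) = -42 + 7*√(¼ + j) (u(Q, j) = -42 + 7*√(-1/(-4) + j) = -42 + 7*√(-1*(-¼) + j) = -42 + 7*√(¼ + j))
6027*u(10, -9) = 6027*(-42 + 7*√(1 + 4*(-9))/2) = 6027*(-42 + 7*√(1 - 36)/2) = 6027*(-42 + 7*√(-35)/2) = 6027*(-42 + 7*(I*√35)/2) = 6027*(-42 + 7*I*√35/2) = -253134 + 42189*I*√35/2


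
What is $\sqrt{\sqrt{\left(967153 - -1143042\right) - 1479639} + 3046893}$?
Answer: $\sqrt{3046893 + 2 \sqrt{157639}} \approx 1745.8$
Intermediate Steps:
$\sqrt{\sqrt{\left(967153 - -1143042\right) - 1479639} + 3046893} = \sqrt{\sqrt{\left(967153 + 1143042\right) - 1479639} + 3046893} = \sqrt{\sqrt{2110195 - 1479639} + 3046893} = \sqrt{\sqrt{630556} + 3046893} = \sqrt{2 \sqrt{157639} + 3046893} = \sqrt{3046893 + 2 \sqrt{157639}}$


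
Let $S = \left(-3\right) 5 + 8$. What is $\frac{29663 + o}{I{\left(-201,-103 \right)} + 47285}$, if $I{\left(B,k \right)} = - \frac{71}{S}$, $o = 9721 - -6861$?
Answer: $\frac{323715}{331066} \approx 0.9778$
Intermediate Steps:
$o = 16582$ ($o = 9721 + 6861 = 16582$)
$S = -7$ ($S = -15 + 8 = -7$)
$I{\left(B,k \right)} = \frac{71}{7}$ ($I{\left(B,k \right)} = - \frac{71}{-7} = \left(-71\right) \left(- \frac{1}{7}\right) = \frac{71}{7}$)
$\frac{29663 + o}{I{\left(-201,-103 \right)} + 47285} = \frac{29663 + 16582}{\frac{71}{7} + 47285} = \frac{46245}{\frac{331066}{7}} = 46245 \cdot \frac{7}{331066} = \frac{323715}{331066}$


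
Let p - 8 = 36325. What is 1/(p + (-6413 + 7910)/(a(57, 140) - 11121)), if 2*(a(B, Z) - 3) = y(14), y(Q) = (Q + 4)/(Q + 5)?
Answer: 70411/2558233382 ≈ 2.7523e-5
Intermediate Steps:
p = 36333 (p = 8 + 36325 = 36333)
y(Q) = (4 + Q)/(5 + Q)
a(B, Z) = 66/19 (a(B, Z) = 3 + ((4 + 14)/(5 + 14))/2 = 3 + (18/19)/2 = 3 + ((1/19)*18)/2 = 3 + (½)*(18/19) = 3 + 9/19 = 66/19)
1/(p + (-6413 + 7910)/(a(57, 140) - 11121)) = 1/(36333 + (-6413 + 7910)/(66/19 - 11121)) = 1/(36333 + 1497/(-211233/19)) = 1/(36333 + 1497*(-19/211233)) = 1/(36333 - 9481/70411) = 1/(2558233382/70411) = 70411/2558233382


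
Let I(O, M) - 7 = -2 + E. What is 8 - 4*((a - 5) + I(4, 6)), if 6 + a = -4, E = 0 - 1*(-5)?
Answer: 28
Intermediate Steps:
E = 5 (E = 0 + 5 = 5)
a = -10 (a = -6 - 4 = -10)
I(O, M) = 10 (I(O, M) = 7 + (-2 + 5) = 7 + 3 = 10)
8 - 4*((a - 5) + I(4, 6)) = 8 - 4*((-10 - 5) + 10) = 8 - 4*(-15 + 10) = 8 - 4*(-5) = 8 + 20 = 28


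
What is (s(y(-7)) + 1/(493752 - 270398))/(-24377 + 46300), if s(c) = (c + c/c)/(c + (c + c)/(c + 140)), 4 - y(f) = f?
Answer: 134906377/2746986845262 ≈ 4.9111e-5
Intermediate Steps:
y(f) = 4 - f
s(c) = (1 + c)/(c + 2*c/(140 + c)) (s(c) = (c + 1)/(c + (2*c)/(140 + c)) = (1 + c)/(c + 2*c/(140 + c)))
(s(y(-7)) + 1/(493752 - 270398))/(-24377 + 46300) = ((140 + (4 - 1*(-7))² + 141*(4 - 1*(-7)))/((4 - 1*(-7))*(142 + (4 - 1*(-7)))) + 1/(493752 - 270398))/(-24377 + 46300) = ((140 + (4 + 7)² + 141*(4 + 7))/((4 + 7)*(142 + (4 + 7))) + 1/223354)/21923 = ((140 + 11² + 141*11)/(11*(142 + 11)) + 1/223354)*(1/21923) = ((1/11)*(140 + 121 + 1551)/153 + 1/223354)*(1/21923) = ((1/11)*(1/153)*1812 + 1/223354)*(1/21923) = (604/561 + 1/223354)*(1/21923) = (134906377/125301594)*(1/21923) = 134906377/2746986845262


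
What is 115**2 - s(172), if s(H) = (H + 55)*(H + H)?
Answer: -64863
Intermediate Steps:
s(H) = 2*H*(55 + H) (s(H) = (55 + H)*(2*H) = 2*H*(55 + H))
115**2 - s(172) = 115**2 - 2*172*(55 + 172) = 13225 - 2*172*227 = 13225 - 1*78088 = 13225 - 78088 = -64863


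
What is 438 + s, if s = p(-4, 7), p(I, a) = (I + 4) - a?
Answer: 431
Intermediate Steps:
p(I, a) = 4 + I - a (p(I, a) = (4 + I) - a = 4 + I - a)
s = -7 (s = 4 - 4 - 1*7 = 4 - 4 - 7 = -7)
438 + s = 438 - 7 = 431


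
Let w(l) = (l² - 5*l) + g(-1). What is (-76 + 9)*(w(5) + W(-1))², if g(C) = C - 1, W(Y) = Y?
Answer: -603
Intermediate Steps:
g(C) = -1 + C
w(l) = -2 + l² - 5*l (w(l) = (l² - 5*l) + (-1 - 1) = (l² - 5*l) - 2 = -2 + l² - 5*l)
(-76 + 9)*(w(5) + W(-1))² = (-76 + 9)*((-2 + 5² - 5*5) - 1)² = -67*((-2 + 25 - 25) - 1)² = -67*(-2 - 1)² = -67*(-3)² = -67*9 = -603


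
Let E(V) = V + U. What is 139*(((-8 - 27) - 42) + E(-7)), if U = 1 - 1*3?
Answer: -11954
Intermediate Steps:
U = -2 (U = 1 - 3 = -2)
E(V) = -2 + V (E(V) = V - 2 = -2 + V)
139*(((-8 - 27) - 42) + E(-7)) = 139*(((-8 - 27) - 42) + (-2 - 7)) = 139*((-35 - 42) - 9) = 139*(-77 - 9) = 139*(-86) = -11954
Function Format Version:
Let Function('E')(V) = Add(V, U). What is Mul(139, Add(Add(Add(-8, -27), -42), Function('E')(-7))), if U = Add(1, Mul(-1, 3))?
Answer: -11954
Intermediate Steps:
U = -2 (U = Add(1, -3) = -2)
Function('E')(V) = Add(-2, V) (Function('E')(V) = Add(V, -2) = Add(-2, V))
Mul(139, Add(Add(Add(-8, -27), -42), Function('E')(-7))) = Mul(139, Add(Add(Add(-8, -27), -42), Add(-2, -7))) = Mul(139, Add(Add(-35, -42), -9)) = Mul(139, Add(-77, -9)) = Mul(139, -86) = -11954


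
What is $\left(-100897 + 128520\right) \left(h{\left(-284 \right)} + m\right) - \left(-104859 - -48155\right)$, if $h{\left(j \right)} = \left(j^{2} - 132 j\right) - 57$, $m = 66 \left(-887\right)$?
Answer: $1644868239$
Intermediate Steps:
$m = -58542$
$h{\left(j \right)} = -57 + j^{2} - 132 j$
$\left(-100897 + 128520\right) \left(h{\left(-284 \right)} + m\right) - \left(-104859 - -48155\right) = \left(-100897 + 128520\right) \left(\left(-57 + \left(-284\right)^{2} - -37488\right) - 58542\right) - \left(-104859 - -48155\right) = 27623 \left(\left(-57 + 80656 + 37488\right) - 58542\right) - \left(-104859 + 48155\right) = 27623 \left(118087 - 58542\right) - -56704 = 27623 \cdot 59545 + 56704 = 1644811535 + 56704 = 1644868239$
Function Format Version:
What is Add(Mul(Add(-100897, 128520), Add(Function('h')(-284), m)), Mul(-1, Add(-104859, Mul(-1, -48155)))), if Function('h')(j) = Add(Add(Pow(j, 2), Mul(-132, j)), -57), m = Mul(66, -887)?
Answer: 1644868239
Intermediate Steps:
m = -58542
Function('h')(j) = Add(-57, Pow(j, 2), Mul(-132, j))
Add(Mul(Add(-100897, 128520), Add(Function('h')(-284), m)), Mul(-1, Add(-104859, Mul(-1, -48155)))) = Add(Mul(Add(-100897, 128520), Add(Add(-57, Pow(-284, 2), Mul(-132, -284)), -58542)), Mul(-1, Add(-104859, Mul(-1, -48155)))) = Add(Mul(27623, Add(Add(-57, 80656, 37488), -58542)), Mul(-1, Add(-104859, 48155))) = Add(Mul(27623, Add(118087, -58542)), Mul(-1, -56704)) = Add(Mul(27623, 59545), 56704) = Add(1644811535, 56704) = 1644868239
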